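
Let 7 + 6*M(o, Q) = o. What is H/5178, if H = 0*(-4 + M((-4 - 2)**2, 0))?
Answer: 0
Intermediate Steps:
M(o, Q) = -7/6 + o/6
H = 0 (H = 0*(-4 + (-7/6 + (-4 - 2)**2/6)) = 0*(-4 + (-7/6 + (1/6)*(-6)**2)) = 0*(-4 + (-7/6 + (1/6)*36)) = 0*(-4 + (-7/6 + 6)) = 0*(-4 + 29/6) = 0*(5/6) = 0)
H/5178 = 0/5178 = 0*(1/5178) = 0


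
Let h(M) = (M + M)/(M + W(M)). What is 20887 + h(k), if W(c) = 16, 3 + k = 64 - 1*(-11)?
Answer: 229775/11 ≈ 20889.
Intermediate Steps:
k = 72 (k = -3 + (64 - 1*(-11)) = -3 + (64 + 11) = -3 + 75 = 72)
h(M) = 2*M/(16 + M) (h(M) = (M + M)/(M + 16) = (2*M)/(16 + M) = 2*M/(16 + M))
20887 + h(k) = 20887 + 2*72/(16 + 72) = 20887 + 2*72/88 = 20887 + 2*72*(1/88) = 20887 + 18/11 = 229775/11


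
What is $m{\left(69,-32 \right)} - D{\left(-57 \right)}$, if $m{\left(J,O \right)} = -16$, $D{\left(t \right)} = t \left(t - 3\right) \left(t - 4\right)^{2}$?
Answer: $-12725836$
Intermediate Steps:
$D{\left(t \right)} = t \left(-4 + t\right)^{2} \left(-3 + t\right)$ ($D{\left(t \right)} = t \left(-3 + t\right) \left(-4 + t\right)^{2} = t \left(-4 + t\right)^{2} \left(-3 + t\right)$)
$m{\left(69,-32 \right)} - D{\left(-57 \right)} = -16 - - 57 \left(-4 - 57\right)^{2} \left(-3 - 57\right) = -16 - \left(-57\right) \left(-61\right)^{2} \left(-60\right) = -16 - \left(-57\right) 3721 \left(-60\right) = -16 - 12725820 = -12725836$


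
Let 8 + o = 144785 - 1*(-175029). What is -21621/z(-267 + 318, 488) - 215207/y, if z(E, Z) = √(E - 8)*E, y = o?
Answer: -215207/319806 - 7207*√43/731 ≈ -65.323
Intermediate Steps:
o = 319806 (o = -8 + (144785 - 1*(-175029)) = -8 + (144785 + 175029) = -8 + 319814 = 319806)
y = 319806
z(E, Z) = E*√(-8 + E) (z(E, Z) = √(-8 + E)*E = E*√(-8 + E))
-21621/z(-267 + 318, 488) - 215207/y = -21621*1/((-267 + 318)*√(-8 + (-267 + 318))) - 215207/319806 = -21621*1/(51*√(-8 + 51)) - 215207*1/319806 = -21621*√43/2193 - 215207/319806 = -7207*√43/731 - 215207/319806 = -215207/319806 - 7207*√43/731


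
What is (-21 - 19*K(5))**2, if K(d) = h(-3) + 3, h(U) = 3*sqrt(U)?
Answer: -3663 + 8892*I*sqrt(3) ≈ -3663.0 + 15401.0*I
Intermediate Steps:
K(d) = 3 + 3*I*sqrt(3) (K(d) = 3*sqrt(-3) + 3 = 3*(I*sqrt(3)) + 3 = 3*I*sqrt(3) + 3 = 3 + 3*I*sqrt(3))
(-21 - 19*K(5))**2 = (-21 - 19*(3 + 3*I*sqrt(3)))**2 = (-21 + (-57 - 57*I*sqrt(3)))**2 = (-78 - 57*I*sqrt(3))**2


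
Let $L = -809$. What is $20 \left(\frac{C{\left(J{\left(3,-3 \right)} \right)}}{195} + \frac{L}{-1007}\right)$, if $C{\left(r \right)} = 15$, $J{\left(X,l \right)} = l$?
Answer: $\frac{230480}{13091} \approx 17.606$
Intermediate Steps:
$20 \left(\frac{C{\left(J{\left(3,-3 \right)} \right)}}{195} + \frac{L}{-1007}\right) = 20 \left(\frac{15}{195} - \frac{809}{-1007}\right) = 20 \left(15 \cdot \frac{1}{195} - - \frac{809}{1007}\right) = 20 \left(\frac{1}{13} + \frac{809}{1007}\right) = 20 \cdot \frac{11524}{13091} = \frac{230480}{13091}$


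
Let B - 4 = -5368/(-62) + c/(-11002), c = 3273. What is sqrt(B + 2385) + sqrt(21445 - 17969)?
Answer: 2*sqrt(869) + sqrt(287933074794426)/341062 ≈ 108.71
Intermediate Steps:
B = 30792153/341062 (B = 4 + (-5368/(-62) + 3273/(-11002)) = 4 + (-5368*(-1/62) + 3273*(-1/11002)) = 4 + (2684/31 - 3273/11002) = 4 + 29427905/341062 = 30792153/341062 ≈ 90.283)
sqrt(B + 2385) + sqrt(21445 - 17969) = sqrt(30792153/341062 + 2385) + sqrt(21445 - 17969) = sqrt(844225023/341062) + sqrt(3476) = sqrt(287933074794426)/341062 + 2*sqrt(869) = 2*sqrt(869) + sqrt(287933074794426)/341062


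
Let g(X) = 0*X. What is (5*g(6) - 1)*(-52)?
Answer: 52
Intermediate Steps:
g(X) = 0
(5*g(6) - 1)*(-52) = (5*0 - 1)*(-52) = (0 - 1)*(-52) = -1*(-52) = 52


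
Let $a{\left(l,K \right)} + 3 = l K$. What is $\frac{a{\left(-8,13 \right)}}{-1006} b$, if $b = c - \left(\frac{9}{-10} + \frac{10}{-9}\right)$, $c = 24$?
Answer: $\frac{250487}{90540} \approx 2.7666$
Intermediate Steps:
$a{\left(l,K \right)} = -3 + K l$ ($a{\left(l,K \right)} = -3 + l K = -3 + K l$)
$b = \frac{2341}{90}$ ($b = 24 - \left(\frac{9}{-10} + \frac{10}{-9}\right) = 24 - \left(9 \left(- \frac{1}{10}\right) + 10 \left(- \frac{1}{9}\right)\right) = 24 - \left(- \frac{9}{10} - \frac{10}{9}\right) = 24 - - \frac{181}{90} = 24 + \frac{181}{90} = \frac{2341}{90} \approx 26.011$)
$\frac{a{\left(-8,13 \right)}}{-1006} b = \frac{-3 + 13 \left(-8\right)}{-1006} \cdot \frac{2341}{90} = \left(-3 - 104\right) \left(- \frac{1}{1006}\right) \frac{2341}{90} = \left(-107\right) \left(- \frac{1}{1006}\right) \frac{2341}{90} = \frac{107}{1006} \cdot \frac{2341}{90} = \frac{250487}{90540}$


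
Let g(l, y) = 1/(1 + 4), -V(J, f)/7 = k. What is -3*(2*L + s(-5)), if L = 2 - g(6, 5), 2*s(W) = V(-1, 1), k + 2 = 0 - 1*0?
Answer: -159/5 ≈ -31.800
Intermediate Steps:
k = -2 (k = -2 + (0 - 1*0) = -2 + (0 + 0) = -2 + 0 = -2)
V(J, f) = 14 (V(J, f) = -7*(-2) = 14)
s(W) = 7 (s(W) = (½)*14 = 7)
g(l, y) = ⅕ (g(l, y) = 1/5 = ⅕)
L = 9/5 (L = 2 - 1*⅕ = 2 - ⅕ = 9/5 ≈ 1.8000)
-3*(2*L + s(-5)) = -3*(2*(9/5) + 7) = -3*(18/5 + 7) = -3*53/5 = -159/5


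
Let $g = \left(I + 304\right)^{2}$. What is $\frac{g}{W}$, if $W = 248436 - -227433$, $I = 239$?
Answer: $\frac{98283}{158623} \approx 0.6196$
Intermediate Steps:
$g = 294849$ ($g = \left(239 + 304\right)^{2} = 543^{2} = 294849$)
$W = 475869$ ($W = 248436 + 227433 = 475869$)
$\frac{g}{W} = \frac{294849}{475869} = 294849 \cdot \frac{1}{475869} = \frac{98283}{158623}$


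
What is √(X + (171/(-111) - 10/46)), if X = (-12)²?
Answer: 2*√25752962/851 ≈ 11.927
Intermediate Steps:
X = 144
√(X + (171/(-111) - 10/46)) = √(144 + (171/(-111) - 10/46)) = √(144 + (171*(-1/111) - 10*1/46)) = √(144 + (-57/37 - 5/23)) = √(144 - 1496/851) = √(121048/851) = 2*√25752962/851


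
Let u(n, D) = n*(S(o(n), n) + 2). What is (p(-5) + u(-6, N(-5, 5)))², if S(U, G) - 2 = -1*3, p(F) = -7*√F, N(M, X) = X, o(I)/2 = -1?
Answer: -209 + 84*I*√5 ≈ -209.0 + 187.83*I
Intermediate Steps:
o(I) = -2 (o(I) = 2*(-1) = -2)
S(U, G) = -1 (S(U, G) = 2 - 1*3 = 2 - 3 = -1)
u(n, D) = n (u(n, D) = n*(-1 + 2) = n*1 = n)
(p(-5) + u(-6, N(-5, 5)))² = (-7*I*√5 - 6)² = (-6 - 7*I*√5)²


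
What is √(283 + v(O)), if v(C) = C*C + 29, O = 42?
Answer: 2*√519 ≈ 45.563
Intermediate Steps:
v(C) = 29 + C² (v(C) = C² + 29 = 29 + C²)
√(283 + v(O)) = √(283 + (29 + 42²)) = √(283 + (29 + 1764)) = √(283 + 1793) = √2076 = 2*√519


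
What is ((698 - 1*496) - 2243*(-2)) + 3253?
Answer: 7941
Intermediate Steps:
((698 - 1*496) - 2243*(-2)) + 3253 = ((698 - 496) + 4486) + 3253 = (202 + 4486) + 3253 = 4688 + 3253 = 7941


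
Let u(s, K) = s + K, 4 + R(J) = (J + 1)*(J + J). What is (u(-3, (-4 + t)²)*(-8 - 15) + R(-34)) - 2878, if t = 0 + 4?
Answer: -569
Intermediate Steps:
t = 4
R(J) = -4 + 2*J*(1 + J) (R(J) = -4 + (J + 1)*(J + J) = -4 + (1 + J)*(2*J) = -4 + 2*J*(1 + J))
u(s, K) = K + s
(u(-3, (-4 + t)²)*(-8 - 15) + R(-34)) - 2878 = (((-4 + 4)² - 3)*(-8 - 15) + (-4 + 2*(-34) + 2*(-34)²)) - 2878 = ((0² - 3)*(-23) + (-4 - 68 + 2*1156)) - 2878 = ((0 - 3)*(-23) + (-4 - 68 + 2312)) - 2878 = (-3*(-23) + 2240) - 2878 = (69 + 2240) - 2878 = 2309 - 2878 = -569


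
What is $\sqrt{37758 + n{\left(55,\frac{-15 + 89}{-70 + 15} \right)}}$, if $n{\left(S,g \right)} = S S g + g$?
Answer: $\frac{\sqrt{101902130}}{55} \approx 183.54$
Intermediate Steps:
$n{\left(S,g \right)} = g + g S^{2}$ ($n{\left(S,g \right)} = S^{2} g + g = g S^{2} + g = g + g S^{2}$)
$\sqrt{37758 + n{\left(55,\frac{-15 + 89}{-70 + 15} \right)}} = \sqrt{37758 + \frac{-15 + 89}{-70 + 15} \left(1 + 55^{2}\right)} = \sqrt{37758 + \frac{74}{-55} \left(1 + 3025\right)} = \sqrt{37758 + 74 \left(- \frac{1}{55}\right) 3026} = \sqrt{37758 - \frac{223924}{55}} = \sqrt{\frac{1852766}{55}} = \frac{\sqrt{101902130}}{55}$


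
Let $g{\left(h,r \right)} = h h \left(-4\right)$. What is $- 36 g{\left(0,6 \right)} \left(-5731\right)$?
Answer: $0$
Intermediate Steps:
$g{\left(h,r \right)} = - 4 h^{2}$ ($g{\left(h,r \right)} = h^{2} \left(-4\right) = - 4 h^{2}$)
$- 36 g{\left(0,6 \right)} \left(-5731\right) = - 36 \left(- 4 \cdot 0^{2}\right) \left(-5731\right) = - 36 \left(\left(-4\right) 0\right) \left(-5731\right) = \left(-36\right) 0 \left(-5731\right) = 0 \left(-5731\right) = 0$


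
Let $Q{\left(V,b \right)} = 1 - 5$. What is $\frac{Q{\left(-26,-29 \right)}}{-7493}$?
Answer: $\frac{4}{7493} \approx 0.00053383$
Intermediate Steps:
$Q{\left(V,b \right)} = -4$ ($Q{\left(V,b \right)} = 1 - 5 = -4$)
$\frac{Q{\left(-26,-29 \right)}}{-7493} = - \frac{4}{-7493} = \left(-4\right) \left(- \frac{1}{7493}\right) = \frac{4}{7493}$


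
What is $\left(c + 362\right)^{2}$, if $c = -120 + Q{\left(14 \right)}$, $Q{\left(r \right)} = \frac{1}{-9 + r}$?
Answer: $\frac{1466521}{25} \approx 58661.0$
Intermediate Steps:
$c = - \frac{599}{5}$ ($c = -120 + \frac{1}{-9 + 14} = -120 + \frac{1}{5} = - \frac{599}{5} \approx -119.8$)
$\left(c + 362\right)^{2} = \left(- \frac{599}{5} + 362\right)^{2} = \left(\frac{1211}{5}\right)^{2} = \frac{1466521}{25}$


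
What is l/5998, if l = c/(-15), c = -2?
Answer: 1/44985 ≈ 2.2230e-5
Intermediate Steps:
l = 2/15 (l = -2/(-15) = -2*(-1/15) = 2/15 ≈ 0.13333)
l/5998 = (2/15)/5998 = (1/5998)*(2/15) = 1/44985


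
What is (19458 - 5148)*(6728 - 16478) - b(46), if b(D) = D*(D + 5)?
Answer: -139524846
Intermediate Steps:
b(D) = D*(5 + D)
(19458 - 5148)*(6728 - 16478) - b(46) = (19458 - 5148)*(6728 - 16478) - 46*(5 + 46) = 14310*(-9750) - 46*51 = -139522500 - 1*2346 = -139522500 - 2346 = -139524846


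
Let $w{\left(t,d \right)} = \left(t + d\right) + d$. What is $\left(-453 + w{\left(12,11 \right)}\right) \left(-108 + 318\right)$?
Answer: $-87990$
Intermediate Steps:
$w{\left(t,d \right)} = t + 2 d$ ($w{\left(t,d \right)} = \left(d + t\right) + d = t + 2 d$)
$\left(-453 + w{\left(12,11 \right)}\right) \left(-108 + 318\right) = \left(-453 + \left(12 + 2 \cdot 11\right)\right) \left(-108 + 318\right) = \left(-453 + \left(12 + 22\right)\right) 210 = \left(-453 + 34\right) 210 = \left(-419\right) 210 = -87990$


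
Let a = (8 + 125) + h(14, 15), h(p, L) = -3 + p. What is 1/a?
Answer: 1/144 ≈ 0.0069444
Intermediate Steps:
a = 144 (a = (8 + 125) + (-3 + 14) = 133 + 11 = 144)
1/a = 1/144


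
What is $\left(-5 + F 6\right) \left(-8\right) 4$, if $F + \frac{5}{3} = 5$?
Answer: $-480$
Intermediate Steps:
$F = \frac{10}{3}$ ($F = - \frac{5}{3} + 5 = \frac{10}{3} \approx 3.3333$)
$\left(-5 + F 6\right) \left(-8\right) 4 = \left(-5 + \frac{10}{3} \cdot 6\right) \left(-8\right) 4 = \left(-5 + 20\right) \left(-8\right) 4 = 15 \left(-8\right) 4 = \left(-120\right) 4 = -480$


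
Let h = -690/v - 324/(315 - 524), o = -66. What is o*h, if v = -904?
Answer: -655659/4294 ≈ -152.69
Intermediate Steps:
h = 218553/94468 (h = -690/(-904) - 324/(315 - 524) = -690*(-1/904) - 324/(-209) = 345/452 - 324*(-1/209) = 345/452 + 324/209 = 218553/94468 ≈ 2.3135)
o*h = -66*218553/94468 = -655659/4294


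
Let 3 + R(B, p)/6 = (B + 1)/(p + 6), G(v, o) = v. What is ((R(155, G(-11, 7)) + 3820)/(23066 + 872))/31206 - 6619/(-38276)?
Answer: 882962935753/5105808073380 ≈ 0.17293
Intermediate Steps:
R(B, p) = -18 + 6*(1 + B)/(6 + p) (R(B, p) = -18 + 6*((B + 1)/(p + 6)) = -18 + 6*((1 + B)/(6 + p)) = -18 + 6*(1 + B)/(6 + p))
((R(155, G(-11, 7)) + 3820)/(23066 + 872))/31206 - 6619/(-38276) = ((6*(-17 + 155 - 3*(-11))/(6 - 11) + 3820)/(23066 + 872))/31206 - 6619/(-38276) = ((6*(-17 + 155 + 33)/(-5) + 3820)/23938)*(1/31206) - 6619*(-1/38276) = ((6*(-1/5)*171 + 3820)*(1/23938))*(1/31206) + 6619/38276 = ((-1026/5 + 3820)*(1/23938))*(1/31206) + 6619/38276 = ((18074/5)*(1/23938))*(1/31206) + 6619/38276 = (9037/59845)*(1/31206) + 6619/38276 = 1291/266789010 + 6619/38276 = 882962935753/5105808073380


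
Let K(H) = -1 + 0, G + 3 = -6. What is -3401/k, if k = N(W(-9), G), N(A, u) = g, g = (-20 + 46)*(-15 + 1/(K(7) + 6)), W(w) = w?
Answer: 17005/1924 ≈ 8.8384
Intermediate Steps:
G = -9 (G = -3 - 6 = -9)
K(H) = -1
g = -1924/5 (g = (-20 + 46)*(-15 + 1/(-1 + 6)) = 26*(-15 + 1/5) = 26*(-15 + ⅕) = 26*(-74/5) = -1924/5 ≈ -384.80)
N(A, u) = -1924/5
k = -1924/5 ≈ -384.80
-3401/k = -3401/(-1924/5) = -3401*(-5/1924) = 17005/1924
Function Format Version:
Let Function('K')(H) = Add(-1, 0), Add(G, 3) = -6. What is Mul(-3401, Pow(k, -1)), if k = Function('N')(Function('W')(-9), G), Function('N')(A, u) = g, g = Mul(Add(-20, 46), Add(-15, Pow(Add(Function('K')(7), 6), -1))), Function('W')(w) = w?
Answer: Rational(17005, 1924) ≈ 8.8384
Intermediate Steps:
G = -9 (G = Add(-3, -6) = -9)
Function('K')(H) = -1
g = Rational(-1924, 5) (g = Mul(Add(-20, 46), Add(-15, Pow(Add(-1, 6), -1))) = Mul(26, Add(-15, Pow(5, -1))) = Mul(26, Add(-15, Rational(1, 5))) = Mul(26, Rational(-74, 5)) = Rational(-1924, 5) ≈ -384.80)
Function('N')(A, u) = Rational(-1924, 5)
k = Rational(-1924, 5) ≈ -384.80
Mul(-3401, Pow(k, -1)) = Mul(-3401, Pow(Rational(-1924, 5), -1)) = Mul(-3401, Rational(-5, 1924)) = Rational(17005, 1924)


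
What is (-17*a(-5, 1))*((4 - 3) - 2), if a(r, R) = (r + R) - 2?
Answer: -102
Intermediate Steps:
a(r, R) = -2 + R + r (a(r, R) = (R + r) - 2 = -2 + R + r)
(-17*a(-5, 1))*((4 - 3) - 2) = (-17*(-2 + 1 - 5))*((4 - 3) - 2) = (-17*(-6))*(1 - 2) = 102*(-1) = -102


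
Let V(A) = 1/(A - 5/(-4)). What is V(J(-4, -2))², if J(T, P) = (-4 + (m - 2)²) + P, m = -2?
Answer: 16/2025 ≈ 0.0079012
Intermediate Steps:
J(T, P) = 12 + P (J(T, P) = (-4 + (-2 - 2)²) + P = (-4 + (-4)²) + P = (-4 + 16) + P = 12 + P)
V(A) = 1/(5/4 + A) (V(A) = 1/(A - 5*(-¼)) = 1/(A + 5/4) = 1/(5/4 + A))
V(J(-4, -2))² = (4/(5 + 4*(12 - 2)))² = (4/(5 + 4*10))² = (4/(5 + 40))² = (4/45)² = 16/2025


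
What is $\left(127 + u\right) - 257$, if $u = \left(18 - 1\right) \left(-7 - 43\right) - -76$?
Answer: $-904$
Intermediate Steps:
$u = -774$ ($u = 17 \left(-50\right) + 76 = -850 + 76 = -774$)
$\left(127 + u\right) - 257 = \left(127 - 774\right) - 257 = -647 - 257 = -904$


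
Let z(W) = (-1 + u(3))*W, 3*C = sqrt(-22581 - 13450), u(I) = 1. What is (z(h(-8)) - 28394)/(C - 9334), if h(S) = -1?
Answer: 2385266364/784148035 + 85182*I*sqrt(36031)/784148035 ≈ 3.0419 + 0.02062*I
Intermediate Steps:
C = I*sqrt(36031)/3 (C = sqrt(-22581 - 13450)/3 = sqrt(-36031)/3 = (I*sqrt(36031))/3 = I*sqrt(36031)/3 ≈ 63.273*I)
z(W) = 0 (z(W) = (-1 + 1)*W = 0*W = 0)
(z(h(-8)) - 28394)/(C - 9334) = (0 - 28394)/(I*sqrt(36031)/3 - 9334) = -28394/(-9334 + I*sqrt(36031)/3)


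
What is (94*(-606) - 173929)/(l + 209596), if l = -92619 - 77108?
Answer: -230893/39869 ≈ -5.7913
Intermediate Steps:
l = -169727
(94*(-606) - 173929)/(l + 209596) = (94*(-606) - 173929)/(-169727 + 209596) = (-56964 - 173929)/39869 = -230893*1/39869 = -230893/39869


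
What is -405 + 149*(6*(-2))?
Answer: -2193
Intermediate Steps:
-405 + 149*(6*(-2)) = -405 + 149*(-12) = -405 - 1788 = -2193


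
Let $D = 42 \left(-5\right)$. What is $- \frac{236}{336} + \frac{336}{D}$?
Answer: $- \frac{967}{420} \approx -2.3024$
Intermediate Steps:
$D = -210$
$- \frac{236}{336} + \frac{336}{D} = - \frac{236}{336} + \frac{336}{-210} = \left(-236\right) \frac{1}{336} + 336 \left(- \frac{1}{210}\right) = - \frac{59}{84} - \frac{8}{5} = - \frac{967}{420}$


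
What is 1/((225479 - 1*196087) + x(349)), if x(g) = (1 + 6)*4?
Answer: 1/29420 ≈ 3.3990e-5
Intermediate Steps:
x(g) = 28 (x(g) = 7*4 = 28)
1/((225479 - 1*196087) + x(349)) = 1/((225479 - 1*196087) + 28) = 1/((225479 - 196087) + 28) = 1/(29392 + 28) = 1/29420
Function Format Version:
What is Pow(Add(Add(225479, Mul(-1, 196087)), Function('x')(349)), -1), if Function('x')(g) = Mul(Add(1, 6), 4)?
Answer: Rational(1, 29420) ≈ 3.3990e-5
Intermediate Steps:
Function('x')(g) = 28 (Function('x')(g) = Mul(7, 4) = 28)
Pow(Add(Add(225479, Mul(-1, 196087)), Function('x')(349)), -1) = Pow(Add(Add(225479, Mul(-1, 196087)), 28), -1) = Pow(Add(Add(225479, -196087), 28), -1) = Pow(Add(29392, 28), -1) = Pow(29420, -1) = Rational(1, 29420)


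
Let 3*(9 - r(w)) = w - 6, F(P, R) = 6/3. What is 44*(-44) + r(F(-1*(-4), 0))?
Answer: -5777/3 ≈ -1925.7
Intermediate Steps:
F(P, R) = 2 (F(P, R) = 6*(⅓) = 2)
r(w) = 11 - w/3 (r(w) = 9 - (w - 6)/3 = 9 - (-6 + w)/3 = 9 + (2 - w/3) = 11 - w/3)
44*(-44) + r(F(-1*(-4), 0)) = 44*(-44) + (11 - ⅓*2) = -1936 + (11 - ⅔) = -1936 + 31/3 = -5777/3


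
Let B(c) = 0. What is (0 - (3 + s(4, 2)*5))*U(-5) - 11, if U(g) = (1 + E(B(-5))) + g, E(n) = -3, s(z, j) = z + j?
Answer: 220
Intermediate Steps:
s(z, j) = j + z
U(g) = -2 + g (U(g) = (1 - 3) + g = -2 + g)
(0 - (3 + s(4, 2)*5))*U(-5) - 11 = (0 - (3 + (2 + 4)*5))*(-2 - 5) - 11 = (0 - (3 + 6*5))*(-7) - 11 = (0 - (3 + 30))*(-7) - 11 = (0 - 1*33)*(-7) - 11 = (0 - 33)*(-7) - 11 = -33*(-7) - 11 = 231 - 11 = 220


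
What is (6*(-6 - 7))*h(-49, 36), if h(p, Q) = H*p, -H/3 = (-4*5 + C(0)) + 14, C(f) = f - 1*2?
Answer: 91728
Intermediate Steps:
C(f) = -2 + f (C(f) = f - 2 = -2 + f)
H = 24 (H = -3*((-4*5 + (-2 + 0)) + 14) = -3*((-20 - 2) + 14) = -3*(-22 + 14) = -3*(-8) = 24)
h(p, Q) = 24*p
(6*(-6 - 7))*h(-49, 36) = (6*(-6 - 7))*(24*(-49)) = (6*(-13))*(-1176) = -78*(-1176) = 91728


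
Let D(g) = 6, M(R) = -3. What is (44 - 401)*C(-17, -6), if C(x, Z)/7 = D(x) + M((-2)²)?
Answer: -7497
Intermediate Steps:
C(x, Z) = 21 (C(x, Z) = 7*(6 - 3) = 7*3 = 21)
(44 - 401)*C(-17, -6) = (44 - 401)*21 = -357*21 = -7497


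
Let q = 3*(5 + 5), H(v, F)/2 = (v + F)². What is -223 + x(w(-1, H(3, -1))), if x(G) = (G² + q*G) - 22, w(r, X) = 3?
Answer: -146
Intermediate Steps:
H(v, F) = 2*(F + v)² (H(v, F) = 2*(v + F)² = 2*(F + v)²)
q = 30 (q = 3*10 = 30)
x(G) = -22 + G² + 30*G (x(G) = (G² + 30*G) - 22 = -22 + G² + 30*G)
-223 + x(w(-1, H(3, -1))) = -223 + (-22 + 3² + 30*3) = -223 + (-22 + 9 + 90) = -223 + 77 = -146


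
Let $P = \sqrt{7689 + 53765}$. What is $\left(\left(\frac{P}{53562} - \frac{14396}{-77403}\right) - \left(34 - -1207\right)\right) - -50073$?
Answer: $\frac{3779757692}{77403} + \frac{\sqrt{61454}}{53562} \approx 48832.0$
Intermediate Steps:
$P = \sqrt{61454} \approx 247.9$
$\left(\left(\frac{P}{53562} - \frac{14396}{-77403}\right) - \left(34 - -1207\right)\right) - -50073 = \left(\left(\frac{\sqrt{61454}}{53562} - \frac{14396}{-77403}\right) - \left(34 - -1207\right)\right) - -50073 = \left(\left(\sqrt{61454} \cdot \frac{1}{53562} - - \frac{14396}{77403}\right) - \left(34 + 1207\right)\right) + 50073 = \left(\left(\frac{\sqrt{61454}}{53562} + \frac{14396}{77403}\right) - 1241\right) + 50073 = \left(\left(\frac{14396}{77403} + \frac{\sqrt{61454}}{53562}\right) - 1241\right) + 50073 = \left(- \frac{96042727}{77403} + \frac{\sqrt{61454}}{53562}\right) + 50073 = \frac{3779757692}{77403} + \frac{\sqrt{61454}}{53562}$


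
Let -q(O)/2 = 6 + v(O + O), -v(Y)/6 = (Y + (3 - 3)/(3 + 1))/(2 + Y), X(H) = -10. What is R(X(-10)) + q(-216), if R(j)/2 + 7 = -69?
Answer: -32668/215 ≈ -151.94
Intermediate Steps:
R(j) = -152 (R(j) = -14 + 2*(-69) = -14 - 138 = -152)
v(Y) = -6*Y/(2 + Y) (v(Y) = -6*(Y + (3 - 3)/(3 + 1))/(2 + Y) = -6*(Y + 0/4)/(2 + Y) = -6*(Y + 0*(1/4))/(2 + Y) = -6*(Y + 0)/(2 + Y) = -6*Y/(2 + Y))
q(O) = -12 + 24*O/(2 + 2*O) (q(O) = -2*(6 - 6*(O + O)/(2 + (O + O))) = -2*(6 - 6*2*O/(2 + 2*O)) = -2*(6 - 12*O/(2 + 2*O)) = -12 + 24*O/(2 + 2*O))
R(X(-10)) + q(-216) = -152 - 12/(1 - 216) = -152 - 12/(-215) = -152 - 12*(-1/215) = -152 + 12/215 = -32668/215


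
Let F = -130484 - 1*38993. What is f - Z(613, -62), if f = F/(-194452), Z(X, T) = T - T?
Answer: 169477/194452 ≈ 0.87156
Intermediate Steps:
F = -169477 (F = -130484 - 38993 = -169477)
Z(X, T) = 0
f = 169477/194452 (f = -169477/(-194452) = -169477*(-1/194452) = 169477/194452 ≈ 0.87156)
f - Z(613, -62) = 169477/194452 - 1*0 = 169477/194452 + 0 = 169477/194452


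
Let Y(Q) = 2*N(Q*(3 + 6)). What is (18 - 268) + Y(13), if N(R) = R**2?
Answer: 27128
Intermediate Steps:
Y(Q) = 162*Q**2 (Y(Q) = 2*(Q*(3 + 6))**2 = 2*(Q*9)**2 = 2*(9*Q)**2 = 2*(81*Q**2) = 162*Q**2)
(18 - 268) + Y(13) = (18 - 268) + 162*13**2 = -250 + 162*169 = -250 + 27378 = 27128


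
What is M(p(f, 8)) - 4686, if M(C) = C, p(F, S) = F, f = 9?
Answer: -4677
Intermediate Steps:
M(p(f, 8)) - 4686 = 9 - 4686 = -4677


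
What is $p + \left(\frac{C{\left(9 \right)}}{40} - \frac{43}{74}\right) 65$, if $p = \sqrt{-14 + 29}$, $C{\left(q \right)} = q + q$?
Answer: $- \frac{1261}{148} + \sqrt{15} \approx -4.6473$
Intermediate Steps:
$C{\left(q \right)} = 2 q$
$p = \sqrt{15} \approx 3.873$
$p + \left(\frac{C{\left(9 \right)}}{40} - \frac{43}{74}\right) 65 = \sqrt{15} + \left(\frac{2 \cdot 9}{40} - \frac{43}{74}\right) 65 = \sqrt{15} + \left(18 \cdot \frac{1}{40} - \frac{43}{74}\right) 65 = \sqrt{15} + \left(\frac{9}{20} - \frac{43}{74}\right) 65 = \sqrt{15} - \frac{1261}{148} = - \frac{1261}{148} + \sqrt{15}$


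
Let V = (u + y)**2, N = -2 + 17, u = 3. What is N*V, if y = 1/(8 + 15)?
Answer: 73500/529 ≈ 138.94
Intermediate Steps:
y = 1/23 ≈ 0.043478
N = 15
V = 4900/529 (V = (3 + 1/23)**2 = (70/23)**2 = 4900/529 ≈ 9.2628)
N*V = 15*(4900/529) = 73500/529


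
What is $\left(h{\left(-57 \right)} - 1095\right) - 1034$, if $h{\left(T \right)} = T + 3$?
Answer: $-2183$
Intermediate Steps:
$h{\left(T \right)} = 3 + T$
$\left(h{\left(-57 \right)} - 1095\right) - 1034 = \left(\left(3 - 57\right) - 1095\right) - 1034 = \left(-54 - 1095\right) - 1034 = -1149 - 1034 = -2183$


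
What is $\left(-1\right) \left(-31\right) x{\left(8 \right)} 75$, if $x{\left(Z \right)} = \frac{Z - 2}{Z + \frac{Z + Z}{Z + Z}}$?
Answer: $1550$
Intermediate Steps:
$x{\left(Z \right)} = \frac{-2 + Z}{1 + Z}$ ($x{\left(Z \right)} = \frac{-2 + Z}{Z + \frac{2 Z}{2 Z}} = \frac{-2 + Z}{Z + 2 Z \frac{1}{2 Z}} = \frac{-2 + Z}{Z + 1} = \frac{-2 + Z}{1 + Z}$)
$\left(-1\right) \left(-31\right) x{\left(8 \right)} 75 = \left(-1\right) \left(-31\right) \frac{-2 + 8}{1 + 8} \cdot 75 = 31 \cdot \frac{1}{9} \cdot 6 \cdot 75 = 31 \cdot \frac{2}{3} \cdot 75 = \frac{62}{3} \cdot 75 = 1550$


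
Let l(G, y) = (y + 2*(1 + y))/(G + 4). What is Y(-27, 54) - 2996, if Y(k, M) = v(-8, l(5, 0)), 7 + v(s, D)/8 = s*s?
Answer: -2540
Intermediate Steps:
l(G, y) = (2 + 3*y)/(4 + G) (l(G, y) = (y + (2 + 2*y))/(4 + G) = (2 + 3*y)/(4 + G))
v(s, D) = -56 + 8*s**2 (v(s, D) = -56 + 8*(s*s) = -56 + 8*s**2)
Y(k, M) = 456 (Y(k, M) = -56 + 8*(-8)**2 = -56 + 8*64 = -56 + 512 = 456)
Y(-27, 54) - 2996 = 456 - 2996 = -2540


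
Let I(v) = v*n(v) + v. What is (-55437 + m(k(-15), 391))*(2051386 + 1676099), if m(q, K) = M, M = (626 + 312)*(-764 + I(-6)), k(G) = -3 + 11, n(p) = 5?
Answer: -3003745329945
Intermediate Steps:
k(G) = 8
I(v) = 6*v (I(v) = v*5 + v = 5*v + v = 6*v)
M = -750400 (M = (626 + 312)*(-764 + 6*(-6)) = 938*(-764 - 36) = 938*(-800) = -750400)
m(q, K) = -750400
(-55437 + m(k(-15), 391))*(2051386 + 1676099) = (-55437 - 750400)*(2051386 + 1676099) = -805837*3727485 = -3003745329945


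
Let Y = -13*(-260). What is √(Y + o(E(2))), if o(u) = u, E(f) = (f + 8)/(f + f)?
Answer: √13530/2 ≈ 58.159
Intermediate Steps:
E(f) = (8 + f)/(2*f) (E(f) = (8 + f)/((2*f)) = (8 + f)*(1/(2*f)) = (8 + f)/(2*f))
Y = 3380
√(Y + o(E(2))) = √(3380 + (½)*(8 + 2)/2) = √(3380 + (½)*(½)*10) = √(3380 + 5/2) = √(6765/2) = √13530/2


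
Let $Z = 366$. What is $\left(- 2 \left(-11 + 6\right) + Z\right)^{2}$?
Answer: $141376$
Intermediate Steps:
$\left(- 2 \left(-11 + 6\right) + Z\right)^{2} = \left(- 2 \left(-11 + 6\right) + 366\right)^{2} = \left(\left(-2\right) \left(-5\right) + 366\right)^{2} = \left(10 + 366\right)^{2} = 376^{2} = 141376$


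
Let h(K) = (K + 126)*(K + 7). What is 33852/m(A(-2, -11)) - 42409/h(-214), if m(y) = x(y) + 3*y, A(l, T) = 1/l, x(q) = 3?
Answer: 411056279/18216 ≈ 22566.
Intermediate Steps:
h(K) = (7 + K)*(126 + K) (h(K) = (126 + K)*(7 + K) = (7 + K)*(126 + K))
m(y) = 3 + 3*y
33852/m(A(-2, -11)) - 42409/h(-214) = 33852/(3 + 3/(-2)) - 42409/(882 + (-214)**2 + 133*(-214)) = 33852/(3 + 3*(-1/2)) - 42409/(882 + 45796 - 28462) = 33852/(3 - 3/2) - 42409/18216 = 33852/(3/2) - 42409*1/18216 = 33852*(2/3) - 42409/18216 = 22568 - 42409/18216 = 411056279/18216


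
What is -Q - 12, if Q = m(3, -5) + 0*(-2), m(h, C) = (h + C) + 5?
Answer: -15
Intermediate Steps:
m(h, C) = 5 + C + h (m(h, C) = (C + h) + 5 = 5 + C + h)
Q = 3 (Q = (5 - 5 + 3) + 0*(-2) = 3 + 0 = 3)
-Q - 12 = -1*3 - 12 = -3 - 12 = -15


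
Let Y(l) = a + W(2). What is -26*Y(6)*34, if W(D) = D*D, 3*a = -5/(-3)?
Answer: -36244/9 ≈ -4027.1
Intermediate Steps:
a = 5/9 (a = (-5/(-3))/3 = (-5*(-⅓))/3 = (⅓)*(5/3) = 5/9 ≈ 0.55556)
W(D) = D²
Y(l) = 41/9 (Y(l) = 5/9 + 2² = 5/9 + 4 = 41/9)
-26*Y(6)*34 = -26*41/9*34 = -1066/9*34 = -36244/9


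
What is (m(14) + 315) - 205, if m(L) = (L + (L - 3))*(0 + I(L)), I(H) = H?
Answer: 460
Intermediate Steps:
m(L) = L*(-3 + 2*L) (m(L) = (L + (L - 3))*(0 + L) = (L + (-3 + L))*L = (-3 + 2*L)*L = L*(-3 + 2*L))
(m(14) + 315) - 205 = (14*(-3 + 2*14) + 315) - 205 = (14*(-3 + 28) + 315) - 205 = (14*25 + 315) - 205 = (350 + 315) - 205 = 665 - 205 = 460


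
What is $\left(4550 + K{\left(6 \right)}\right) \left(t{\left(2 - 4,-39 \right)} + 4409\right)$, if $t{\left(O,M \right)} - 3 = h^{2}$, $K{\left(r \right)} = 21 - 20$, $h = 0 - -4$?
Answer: $20151828$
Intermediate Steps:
$h = 4$ ($h = 0 + 4 = 4$)
$K{\left(r \right)} = 1$ ($K{\left(r \right)} = 21 - 20 = 1$)
$t{\left(O,M \right)} = 19$ ($t{\left(O,M \right)} = 3 + 4^{2} = 3 + 16 = 19$)
$\left(4550 + K{\left(6 \right)}\right) \left(t{\left(2 - 4,-39 \right)} + 4409\right) = \left(4550 + 1\right) \left(19 + 4409\right) = 4551 \cdot 4428 = 20151828$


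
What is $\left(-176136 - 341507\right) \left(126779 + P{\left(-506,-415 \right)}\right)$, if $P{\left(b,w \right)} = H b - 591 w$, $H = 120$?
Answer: $-161154689332$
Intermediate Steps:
$P{\left(b,w \right)} = - 591 w + 120 b$ ($P{\left(b,w \right)} = 120 b - 591 w = - 591 w + 120 b$)
$\left(-176136 - 341507\right) \left(126779 + P{\left(-506,-415 \right)}\right) = \left(-176136 - 341507\right) \left(126779 + \left(\left(-591\right) \left(-415\right) + 120 \left(-506\right)\right)\right) = - 517643 \left(126779 + \left(245265 - 60720\right)\right) = - 517643 \left(126779 + 184545\right) = \left(-517643\right) 311324 = -161154689332$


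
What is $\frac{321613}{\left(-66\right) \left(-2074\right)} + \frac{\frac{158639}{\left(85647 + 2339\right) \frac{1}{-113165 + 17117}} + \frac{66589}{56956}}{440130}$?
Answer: $\frac{2936052895364977}{1500996338171880} \approx 1.9561$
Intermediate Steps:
$\frac{321613}{\left(-66\right) \left(-2074\right)} + \frac{\frac{158639}{\left(85647 + 2339\right) \frac{1}{-113165 + 17117}} + \frac{66589}{56956}}{440130} = \frac{321613}{136884} + \left(\frac{158639}{87986 \frac{1}{-96048}} + 66589 \cdot \frac{1}{56956}\right) \frac{1}{440130} = 321613 \cdot \frac{1}{136884} + \left(\frac{158639}{87986 \left(- \frac{1}{96048}\right)} + \frac{66589}{56956}\right) \frac{1}{440130} = \frac{321613}{136884} + \left(\frac{158639}{- \frac{1517}{1656}} + \frac{66589}{56956}\right) \frac{1}{440130} = \frac{321613}{136884} + \left(158639 \left(- \frac{1656}{1517}\right) + \frac{66589}{56956}\right) \frac{1}{440130} = \frac{321613}{136884} + \left(- \frac{262706184}{1517} + \frac{66589}{56956}\right) \frac{1}{440130} = \frac{321613}{136884} - \frac{14962592400391}{38028223172760} = \frac{2936052895364977}{1500996338171880}$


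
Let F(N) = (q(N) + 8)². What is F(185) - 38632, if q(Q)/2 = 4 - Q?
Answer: 86684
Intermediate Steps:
q(Q) = 8 - 2*Q (q(Q) = 2*(4 - Q) = 8 - 2*Q)
F(N) = (16 - 2*N)² (F(N) = ((8 - 2*N) + 8)² = (16 - 2*N)²)
F(185) - 38632 = 4*(-8 + 185)² - 38632 = 4*177² - 38632 = 4*31329 - 38632 = 125316 - 38632 = 86684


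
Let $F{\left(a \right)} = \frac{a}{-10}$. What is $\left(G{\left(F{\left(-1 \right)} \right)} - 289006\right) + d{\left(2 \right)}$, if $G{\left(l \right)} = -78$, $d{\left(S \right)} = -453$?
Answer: $-289537$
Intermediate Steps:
$F{\left(a \right)} = - \frac{a}{10}$ ($F{\left(a \right)} = a \left(- \frac{1}{10}\right) = - \frac{a}{10}$)
$\left(G{\left(F{\left(-1 \right)} \right)} - 289006\right) + d{\left(2 \right)} = \left(-78 - 289006\right) - 453 = -289084 - 453 = -289537$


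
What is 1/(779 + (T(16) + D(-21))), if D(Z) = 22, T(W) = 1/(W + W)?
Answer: 32/25633 ≈ 0.0012484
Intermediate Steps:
T(W) = 1/(2*W)
1/(779 + (T(16) + D(-21))) = 1/(779 + ((½)/16 + 22)) = 1/(779 + ((½)*(1/16) + 22)) = 1/(779 + (1/32 + 22)) = 1/(779 + 705/32) = 1/(25633/32) = 32/25633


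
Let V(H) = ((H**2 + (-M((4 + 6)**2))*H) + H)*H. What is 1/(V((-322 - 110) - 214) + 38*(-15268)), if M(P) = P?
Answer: -1/311480604 ≈ -3.2105e-9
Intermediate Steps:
V(H) = H*(H**2 - 99*H) (V(H) = ((H**2 + (-(4 + 6)**2)*H) + H)*H = ((H**2 + (-1*10**2)*H) + H)*H = ((H**2 + (-1*100)*H) + H)*H = ((H**2 - 100*H) + H)*H = (H**2 - 99*H)*H = H*(H**2 - 99*H))
1/(V((-322 - 110) - 214) + 38*(-15268)) = 1/(((-322 - 110) - 214)**2*(-99 + ((-322 - 110) - 214)) + 38*(-15268)) = 1/((-432 - 214)**2*(-99 + (-432 - 214)) - 580184) = 1/((-646)**2*(-99 - 646) - 580184) = 1/(417316*(-745) - 580184) = 1/(-310900420 - 580184) = 1/(-311480604) = -1/311480604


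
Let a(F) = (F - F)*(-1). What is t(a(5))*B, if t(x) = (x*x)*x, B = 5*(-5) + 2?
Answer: 0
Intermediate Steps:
a(F) = 0 (a(F) = 0*(-1) = 0)
B = -23 (B = -25 + 2 = -23)
t(x) = x³ (t(x) = x²*x = x³)
t(a(5))*B = 0³*(-23) = 0*(-23) = 0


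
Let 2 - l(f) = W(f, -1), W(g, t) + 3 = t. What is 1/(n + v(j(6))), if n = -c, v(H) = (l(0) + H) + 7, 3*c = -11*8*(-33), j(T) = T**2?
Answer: -1/919 ≈ -0.0010881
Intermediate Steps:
W(g, t) = -3 + t
l(f) = 6 (l(f) = 2 - (-3 - 1) = 2 - 1*(-4) = 2 + 4 = 6)
c = 968 (c = (-11*8*(-33))/3 = (-88*(-33))/3 = (1/3)*2904 = 968)
v(H) = 13 + H (v(H) = (6 + H) + 7 = 13 + H)
n = -968 (n = -1*968 = -968)
1/(n + v(j(6))) = 1/(-968 + (13 + 6**2)) = 1/(-968 + (13 + 36)) = 1/(-968 + 49) = 1/(-919) = -1/919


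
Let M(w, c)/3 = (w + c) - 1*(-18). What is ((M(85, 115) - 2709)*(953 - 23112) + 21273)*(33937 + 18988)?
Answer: 2411158102650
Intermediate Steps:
M(w, c) = 54 + 3*c + 3*w (M(w, c) = 3*((w + c) - 1*(-18)) = 3*((c + w) + 18) = 3*(18 + c + w) = 54 + 3*c + 3*w)
((M(85, 115) - 2709)*(953 - 23112) + 21273)*(33937 + 18988) = (((54 + 3*115 + 3*85) - 2709)*(953 - 23112) + 21273)*(33937 + 18988) = (((54 + 345 + 255) - 2709)*(-22159) + 21273)*52925 = ((654 - 2709)*(-22159) + 21273)*52925 = (-2055*(-22159) + 21273)*52925 = (45536745 + 21273)*52925 = 45558018*52925 = 2411158102650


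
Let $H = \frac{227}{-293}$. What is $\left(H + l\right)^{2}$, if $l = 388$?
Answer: $\frac{12872490849}{85849} \approx 1.4994 \cdot 10^{5}$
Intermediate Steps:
$H = - \frac{227}{293}$ ($H = 227 \left(- \frac{1}{293}\right) = - \frac{227}{293} \approx -0.77474$)
$\left(H + l\right)^{2} = \left(- \frac{227}{293} + 388\right)^{2} = \left(\frac{113457}{293}\right)^{2} = \frac{12872490849}{85849}$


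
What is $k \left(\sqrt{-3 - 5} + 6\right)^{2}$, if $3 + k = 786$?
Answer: $21924 + 18792 i \sqrt{2} \approx 21924.0 + 26576.0 i$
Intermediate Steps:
$k = 783$ ($k = -3 + 786 = 783$)
$k \left(\sqrt{-3 - 5} + 6\right)^{2} = 783 \left(\sqrt{-3 - 5} + 6\right)^{2} = 783 \left(\sqrt{-8} + 6\right)^{2} = 783 \left(2 i \sqrt{2} + 6\right)^{2} = 783 \left(6 + 2 i \sqrt{2}\right)^{2}$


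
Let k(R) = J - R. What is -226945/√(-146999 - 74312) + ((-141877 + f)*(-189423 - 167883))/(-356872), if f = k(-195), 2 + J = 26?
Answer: -408187527/2878 + 226945*I*√221311/221311 ≈ -1.4183e+5 + 482.41*I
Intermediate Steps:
J = 24 (J = -2 + 26 = 24)
k(R) = 24 - R
f = 219 (f = 24 - 1*(-195) = 24 + 195 = 219)
-226945/√(-146999 - 74312) + ((-141877 + f)*(-189423 - 167883))/(-356872) = -226945/√(-146999 - 74312) + ((-141877 + 219)*(-189423 - 167883))/(-356872) = -226945*(-I*√221311/221311) - 141658*(-357306)*(-1/356872) = -226945*(-I*√221311/221311) + 50615253348*(-1/356872) = -(-226945)*I*√221311/221311 - 408187527/2878 = 226945*I*√221311/221311 - 408187527/2878 = -408187527/2878 + 226945*I*√221311/221311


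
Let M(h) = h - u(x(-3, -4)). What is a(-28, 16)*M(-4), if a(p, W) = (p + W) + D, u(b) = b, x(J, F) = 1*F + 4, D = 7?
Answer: 20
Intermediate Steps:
x(J, F) = 4 + F (x(J, F) = F + 4 = 4 + F)
a(p, W) = 7 + W + p (a(p, W) = (p + W) + 7 = (W + p) + 7 = 7 + W + p)
M(h) = h (M(h) = h - (4 - 4) = h - 1*0 = h + 0 = h)
a(-28, 16)*M(-4) = (7 + 16 - 28)*(-4) = -5*(-4) = 20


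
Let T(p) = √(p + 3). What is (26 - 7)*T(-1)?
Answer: 19*√2 ≈ 26.870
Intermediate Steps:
T(p) = √(3 + p)
(26 - 7)*T(-1) = (26 - 7)*√(3 - 1) = 19*√2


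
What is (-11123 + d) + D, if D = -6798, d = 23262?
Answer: 5341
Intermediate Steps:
(-11123 + d) + D = (-11123 + 23262) - 6798 = 12139 - 6798 = 5341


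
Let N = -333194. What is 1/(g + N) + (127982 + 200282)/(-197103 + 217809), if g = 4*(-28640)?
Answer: 73490749175/4635597162 ≈ 15.854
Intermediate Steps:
g = -114560
1/(g + N) + (127982 + 200282)/(-197103 + 217809) = 1/(-114560 - 333194) + (127982 + 200282)/(-197103 + 217809) = 1/(-447754) + 328264/20706 = -1/447754 + 328264*(1/20706) = -1/447754 + 164132/10353 = 73490749175/4635597162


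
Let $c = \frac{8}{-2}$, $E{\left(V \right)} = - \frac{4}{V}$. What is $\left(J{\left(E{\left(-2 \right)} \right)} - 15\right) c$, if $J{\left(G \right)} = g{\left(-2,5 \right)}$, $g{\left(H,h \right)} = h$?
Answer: $40$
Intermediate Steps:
$J{\left(G \right)} = 5$
$c = -4$ ($c = 8 \left(- \frac{1}{2}\right) = -4$)
$\left(J{\left(E{\left(-2 \right)} \right)} - 15\right) c = \left(5 - 15\right) \left(-4\right) = \left(-10\right) \left(-4\right) = 40$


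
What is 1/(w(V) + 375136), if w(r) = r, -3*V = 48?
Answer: 1/375120 ≈ 2.6658e-6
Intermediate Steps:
V = -16 (V = -1/3*48 = -16)
1/(w(V) + 375136) = 1/(-16 + 375136) = 1/375120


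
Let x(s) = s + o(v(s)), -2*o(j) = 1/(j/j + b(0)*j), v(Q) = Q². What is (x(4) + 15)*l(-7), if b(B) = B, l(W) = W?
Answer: -259/2 ≈ -129.50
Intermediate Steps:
o(j) = -½ (o(j) = -1/(2*(j/j + 0*j)) = -1/(2*(1 + 0)) = -½/1 = -½*1 = -½)
x(s) = -½ + s (x(s) = s - ½ = -½ + s)
(x(4) + 15)*l(-7) = ((-½ + 4) + 15)*(-7) = (7/2 + 15)*(-7) = (37/2)*(-7) = -259/2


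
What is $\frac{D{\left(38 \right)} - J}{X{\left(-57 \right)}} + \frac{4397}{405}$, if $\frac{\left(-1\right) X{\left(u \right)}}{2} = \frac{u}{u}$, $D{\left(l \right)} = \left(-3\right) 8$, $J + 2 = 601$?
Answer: $\frac{261109}{810} \approx 322.36$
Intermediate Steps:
$J = 599$ ($J = -2 + 601 = 599$)
$D{\left(l \right)} = -24$
$X{\left(u \right)} = -2$ ($X{\left(u \right)} = - 2 \frac{u}{u} = \left(-2\right) 1 = -2$)
$\frac{D{\left(38 \right)} - J}{X{\left(-57 \right)}} + \frac{4397}{405} = \frac{-24 - 599}{-2} + \frac{4397}{405} = \left(-24 - 599\right) \left(- \frac{1}{2}\right) + 4397 \cdot \frac{1}{405} = \left(-623\right) \left(- \frac{1}{2}\right) + \frac{4397}{405} = \frac{623}{2} + \frac{4397}{405} = \frac{261109}{810}$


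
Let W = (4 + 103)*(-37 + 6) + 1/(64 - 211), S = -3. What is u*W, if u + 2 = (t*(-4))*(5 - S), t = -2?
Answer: -30231200/147 ≈ -2.0565e+5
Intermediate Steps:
u = 62 (u = -2 + (-2*(-4))*(5 - 1*(-3)) = -2 + 8*(5 + 3) = -2 + 8*8 = -2 + 64 = 62)
W = -487600/147 (W = 107*(-31) + 1/(-147) = -3317 - 1/147 = -487600/147 ≈ -3317.0)
u*W = 62*(-487600/147) = -30231200/147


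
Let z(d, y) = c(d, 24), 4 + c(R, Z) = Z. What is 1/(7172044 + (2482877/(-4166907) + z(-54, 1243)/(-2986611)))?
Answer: 4148310094059/29751860048411587267 ≈ 1.3943e-7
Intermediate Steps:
c(R, Z) = -4 + Z
z(d, y) = 20 (z(d, y) = -4 + 24 = 20)
1/(7172044 + (2482877/(-4166907) + z(-54, 1243)/(-2986611))) = 1/(7172044 + (2482877/(-4166907) + 20/(-2986611))) = 1/(7172044 + (2482877*(-1/4166907) + 20*(-1/2986611))) = 1/(7172044 + (-2482877/4166907 - 20/2986611)) = 1/(7172044 - 2471823699329/4148310094059) = 1/(29751860048411587267/4148310094059) = 4148310094059/29751860048411587267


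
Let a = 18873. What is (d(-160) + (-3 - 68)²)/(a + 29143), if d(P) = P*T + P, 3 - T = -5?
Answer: 3601/48016 ≈ 0.074996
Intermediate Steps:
T = 8 (T = 3 - 1*(-5) = 3 + 5 = 8)
d(P) = 9*P (d(P) = P*8 + P = 8*P + P = 9*P)
(d(-160) + (-3 - 68)²)/(a + 29143) = (9*(-160) + (-3 - 68)²)/(18873 + 29143) = (-1440 + (-71)²)/48016 = (-1440 + 5041)*(1/48016) = 3601*(1/48016) = 3601/48016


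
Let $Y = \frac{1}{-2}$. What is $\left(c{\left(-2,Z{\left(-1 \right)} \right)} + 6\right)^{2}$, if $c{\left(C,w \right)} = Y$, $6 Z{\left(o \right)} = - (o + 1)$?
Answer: $\frac{121}{4} \approx 30.25$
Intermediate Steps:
$Z{\left(o \right)} = - \frac{1}{6} - \frac{o}{6}$ ($Z{\left(o \right)} = \frac{\left(-1\right) \left(o + 1\right)}{6} = \frac{\left(-1\right) \left(1 + o\right)}{6} = \frac{-1 - o}{6} = - \frac{1}{6} - \frac{o}{6}$)
$Y = - \frac{1}{2} \approx -0.5$
$c{\left(C,w \right)} = - \frac{1}{2}$
$\left(c{\left(-2,Z{\left(-1 \right)} \right)} + 6\right)^{2} = \left(- \frac{1}{2} + 6\right)^{2} = \left(\frac{11}{2}\right)^{2} = \frac{121}{4}$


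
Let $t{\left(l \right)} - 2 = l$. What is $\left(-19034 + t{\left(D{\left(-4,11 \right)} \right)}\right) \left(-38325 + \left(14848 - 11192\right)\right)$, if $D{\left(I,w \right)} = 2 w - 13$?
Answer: $659508387$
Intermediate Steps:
$D{\left(I,w \right)} = -13 + 2 w$
$t{\left(l \right)} = 2 + l$
$\left(-19034 + t{\left(D{\left(-4,11 \right)} \right)}\right) \left(-38325 + \left(14848 - 11192\right)\right) = \left(-19034 + \left(2 + \left(-13 + 2 \cdot 11\right)\right)\right) \left(-38325 + \left(14848 - 11192\right)\right) = \left(-19034 + \left(2 + \left(-13 + 22\right)\right)\right) \left(-38325 + 3656\right) = \left(-19034 + \left(2 + 9\right)\right) \left(-34669\right) = \left(-19034 + 11\right) \left(-34669\right) = \left(-19023\right) \left(-34669\right) = 659508387$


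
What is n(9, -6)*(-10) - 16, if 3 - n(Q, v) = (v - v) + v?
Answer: -106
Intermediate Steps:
n(Q, v) = 3 - v (n(Q, v) = 3 - ((v - v) + v) = 3 - (0 + v) = 3 - v)
n(9, -6)*(-10) - 16 = (3 - 1*(-6))*(-10) - 16 = (3 + 6)*(-10) - 16 = 9*(-10) - 16 = -90 - 16 = -106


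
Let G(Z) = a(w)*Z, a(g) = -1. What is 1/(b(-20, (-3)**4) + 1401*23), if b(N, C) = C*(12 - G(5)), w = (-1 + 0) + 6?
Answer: 1/33600 ≈ 2.9762e-5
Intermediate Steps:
w = 5 (w = -1 + 6 = 5)
G(Z) = -Z
b(N, C) = 17*C (b(N, C) = C*(12 - (-1)*5) = C*(12 - 1*(-5)) = C*(12 + 5) = C*17 = 17*C)
1/(b(-20, (-3)**4) + 1401*23) = 1/(17*(-3)**4 + 1401*23) = 1/(17*81 + 32223) = 1/(1377 + 32223) = 1/33600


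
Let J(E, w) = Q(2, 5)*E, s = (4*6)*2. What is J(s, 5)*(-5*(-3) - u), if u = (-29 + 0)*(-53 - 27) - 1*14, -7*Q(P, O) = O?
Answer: 549840/7 ≈ 78549.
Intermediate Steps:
Q(P, O) = -O/7
s = 48 (s = 24*2 = 48)
J(E, w) = -5*E/7 (J(E, w) = (-1/7*5)*E = -5*E/7)
u = 2306 (u = -29*(-80) - 14 = 2320 - 14 = 2306)
J(s, 5)*(-5*(-3) - u) = (-5/7*48)*(-5*(-3) - 1*2306) = -240*(15 - 2306)/7 = -240/7*(-2291) = 549840/7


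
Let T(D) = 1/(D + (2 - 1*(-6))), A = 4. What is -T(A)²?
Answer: -1/144 ≈ -0.0069444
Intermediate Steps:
T(D) = 1/(8 + D) (T(D) = 1/(D + (2 + 6)) = 1/(D + 8) = 1/(8 + D))
-T(A)² = -(1/(8 + 4))² = -(1/12)² = -1*1/144 = -1/144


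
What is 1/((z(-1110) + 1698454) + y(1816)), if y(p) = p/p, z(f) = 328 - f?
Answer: 1/1699893 ≈ 5.8827e-7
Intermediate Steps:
y(p) = 1
1/((z(-1110) + 1698454) + y(1816)) = 1/(((328 - 1*(-1110)) + 1698454) + 1) = 1/(((328 + 1110) + 1698454) + 1) = 1/((1438 + 1698454) + 1) = 1/(1699892 + 1) = 1/1699893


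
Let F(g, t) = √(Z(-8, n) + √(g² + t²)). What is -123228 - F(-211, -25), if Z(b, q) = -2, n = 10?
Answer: -123228 - √(-2 + √45146) ≈ -1.2324e+5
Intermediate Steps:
F(g, t) = √(-2 + √(g² + t²))
-123228 - F(-211, -25) = -123228 - √(-2 + √((-211)² + (-25)²)) = -123228 - √(-2 + √(44521 + 625)) = -123228 - √(-2 + √45146)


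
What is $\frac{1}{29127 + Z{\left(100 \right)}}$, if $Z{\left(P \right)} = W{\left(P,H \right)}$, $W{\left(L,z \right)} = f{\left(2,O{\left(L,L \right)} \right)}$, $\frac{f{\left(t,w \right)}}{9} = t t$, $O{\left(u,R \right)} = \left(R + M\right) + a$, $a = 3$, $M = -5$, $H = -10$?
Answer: $\frac{1}{29163} \approx 3.429 \cdot 10^{-5}$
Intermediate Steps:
$O{\left(u,R \right)} = -2 + R$ ($O{\left(u,R \right)} = \left(R - 5\right) + 3 = \left(-5 + R\right) + 3 = -2 + R$)
$f{\left(t,w \right)} = 9 t^{2}$ ($f{\left(t,w \right)} = 9 t t = 9 t^{2}$)
$W{\left(L,z \right)} = 36$ ($W{\left(L,z \right)} = 9 \cdot 2^{2} = 9 \cdot 4 = 36$)
$Z{\left(P \right)} = 36$
$\frac{1}{29127 + Z{\left(100 \right)}} = \frac{1}{29127 + 36} = \frac{1}{29163}$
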